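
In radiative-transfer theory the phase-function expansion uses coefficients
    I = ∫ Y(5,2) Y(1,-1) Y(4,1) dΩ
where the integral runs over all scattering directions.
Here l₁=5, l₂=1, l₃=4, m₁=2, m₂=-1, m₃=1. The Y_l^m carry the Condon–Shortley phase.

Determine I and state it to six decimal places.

0.000000

Σmᵢ = 2 ≠ 0, so the φ-integral vanishes; I = 0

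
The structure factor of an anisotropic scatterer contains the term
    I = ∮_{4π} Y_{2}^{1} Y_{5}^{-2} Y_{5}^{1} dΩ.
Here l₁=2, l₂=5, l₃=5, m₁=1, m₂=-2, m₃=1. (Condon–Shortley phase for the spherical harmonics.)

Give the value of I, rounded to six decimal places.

0.104819

Rules hold: Σm=0, L=12 even, 3≤5≤7.
N = 5·11·11 = 605
Δ = 2!·2!·8!/13! = 1/38610
Racah Σ t=0..2: t=0:+1/2880 t=1:−1/576 t=2:+1/2880 = -1/960
⇒ 3j(2 5 5; 0 0 0)² = 10/429, sgn +1
Racah Σ t=0..1: t=0:+1/1440 t=1:−1/2880 = 1/2880
⇒ 3j(2 5 5; 1 -2 1)² = 7/715, sgn +1
4πI² = N·(3j₀)²·(3jₘ)² = 70/507
I = +1·√(0.138067/4π) = 0.10481902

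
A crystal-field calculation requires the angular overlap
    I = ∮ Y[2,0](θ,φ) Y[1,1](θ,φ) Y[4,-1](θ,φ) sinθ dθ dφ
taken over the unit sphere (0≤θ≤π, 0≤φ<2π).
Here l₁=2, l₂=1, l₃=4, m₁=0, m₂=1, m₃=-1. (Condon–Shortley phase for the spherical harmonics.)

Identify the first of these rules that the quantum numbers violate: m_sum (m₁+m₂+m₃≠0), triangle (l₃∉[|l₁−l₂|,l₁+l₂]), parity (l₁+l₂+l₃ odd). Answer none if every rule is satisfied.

triangle

Σmᵢ = 0  ✓
l₃∈[|l₁−l₂|,l₁+l₂]=[1,3], have l₃=4  ✗
Σlᵢ = 7 ⇒ odd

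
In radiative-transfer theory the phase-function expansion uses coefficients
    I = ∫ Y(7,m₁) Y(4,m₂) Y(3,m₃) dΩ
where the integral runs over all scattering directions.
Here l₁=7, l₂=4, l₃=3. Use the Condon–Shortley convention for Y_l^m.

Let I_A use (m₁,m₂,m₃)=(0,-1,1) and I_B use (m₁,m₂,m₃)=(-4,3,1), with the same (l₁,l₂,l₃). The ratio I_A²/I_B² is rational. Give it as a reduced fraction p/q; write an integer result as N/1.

49/66

Same 7,4,3: normalisation and zero-m 3j drop out of the ratio.
A: Δ: 8! 6! 0! / 15! → 1/45045; sum: t=3:−1/34560 = -1/34560; 3j²(7 4 3; 0 -1 1) = Δ·Π!·Σ² = 7/429  (sign -1)
B: Δ: 8! 6! 0! / 15! → 1/45045; sum: t=7:−1/241920 = -1/241920; 3j²(7 4 3; -4 3 1) = Δ·Π!·Σ² = 2/91  (sign -1)
I_A²/I_B² = (7/429)/(2/91) = 49/66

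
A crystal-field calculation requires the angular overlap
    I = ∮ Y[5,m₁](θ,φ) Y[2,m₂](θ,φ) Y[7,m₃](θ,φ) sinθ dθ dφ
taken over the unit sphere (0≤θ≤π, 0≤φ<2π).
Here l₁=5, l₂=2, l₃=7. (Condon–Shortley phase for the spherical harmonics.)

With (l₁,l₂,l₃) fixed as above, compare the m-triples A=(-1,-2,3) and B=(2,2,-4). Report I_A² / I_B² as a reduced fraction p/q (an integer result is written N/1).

7/11

Same 5,2,7: normalisation and zero-m 3j drop out of the ratio.
A: Δ: 0! 10! 4! / 15! → 1/15015; sum: t=0:+1/414720 = 1/414720; 3j²(5 2 7; -1 -2 3) = Δ·Π!·Σ² = 2/143  (sign +1)
B: Δ: 0! 10! 4! / 15! → 1/15015; sum: t=0:+1/725760 = 1/725760; 3j²(5 2 7; 2 2 -4) = Δ·Π!·Σ² = 2/91  (sign -1)
I_A²/I_B² = (2/143)/(2/91) = 7/11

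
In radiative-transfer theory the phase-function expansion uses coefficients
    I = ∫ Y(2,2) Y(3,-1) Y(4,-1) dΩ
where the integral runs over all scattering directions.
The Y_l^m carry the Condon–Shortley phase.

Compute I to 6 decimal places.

Σlᵢ=9 odd — θ-integrand is odd under cosθ→−cosθ; I=0

0.000000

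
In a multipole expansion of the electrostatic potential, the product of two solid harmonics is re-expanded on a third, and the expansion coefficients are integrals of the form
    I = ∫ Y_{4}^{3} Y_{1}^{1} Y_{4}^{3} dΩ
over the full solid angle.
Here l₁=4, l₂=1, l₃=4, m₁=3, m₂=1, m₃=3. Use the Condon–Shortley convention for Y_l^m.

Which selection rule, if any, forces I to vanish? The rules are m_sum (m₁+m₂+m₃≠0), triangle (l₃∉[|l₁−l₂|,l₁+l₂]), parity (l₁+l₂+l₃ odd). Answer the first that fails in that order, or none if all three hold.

Σmᵢ = 7  ✗
l₃∈[|l₁−l₂|,l₁+l₂]=[3,5], have l₃=4
Σlᵢ = 9 ⇒ odd

m_sum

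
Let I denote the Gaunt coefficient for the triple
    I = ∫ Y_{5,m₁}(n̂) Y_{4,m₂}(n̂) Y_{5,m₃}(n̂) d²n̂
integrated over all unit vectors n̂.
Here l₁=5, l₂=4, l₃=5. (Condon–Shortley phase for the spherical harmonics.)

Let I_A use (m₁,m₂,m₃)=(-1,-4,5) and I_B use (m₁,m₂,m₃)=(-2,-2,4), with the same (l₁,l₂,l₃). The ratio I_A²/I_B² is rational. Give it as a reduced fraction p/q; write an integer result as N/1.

l's match ⇒ only the (l;m) 3-j factors differ between A and B.
A: triangle coeff Δ(5,4,5) = 1/3153150; Σ_t [0,0]: t=0:+1/414720 = 1/414720; (3j)²=2/429 [(5 4 5; -1 -4 5)], sign=+1
B: triangle coeff Δ(5,4,5) = 1/3153150; Σ_t [1,2]: t=1:−1/25920 t=2:+1/11520 = 1/20736; (3j)²=5/429 [(5 4 5; -2 -2 4)], sign=-1
I_A²/I_B² = (2/429)/(5/429) = 2/5

2/5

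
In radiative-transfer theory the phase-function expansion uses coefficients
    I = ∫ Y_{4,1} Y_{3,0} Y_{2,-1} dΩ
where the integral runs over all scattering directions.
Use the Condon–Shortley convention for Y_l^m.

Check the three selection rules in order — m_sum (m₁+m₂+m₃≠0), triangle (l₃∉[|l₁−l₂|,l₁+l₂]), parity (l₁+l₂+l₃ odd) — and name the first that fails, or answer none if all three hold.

parity

m₁+m₂+m₃ = 1 + 0 − 1 = 0  ✓
triangle: |4−3|=1 ≤ l₃=2 ≤ 4+3=7  ✓
parity: l₁+l₂+l₃ = 9 is odd  ✗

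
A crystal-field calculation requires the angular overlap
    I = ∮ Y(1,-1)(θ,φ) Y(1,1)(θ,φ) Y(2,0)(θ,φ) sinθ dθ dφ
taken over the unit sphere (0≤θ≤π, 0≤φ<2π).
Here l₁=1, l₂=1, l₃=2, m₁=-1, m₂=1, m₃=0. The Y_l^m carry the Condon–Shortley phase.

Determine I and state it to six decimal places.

0.126157

Checks pass: Σm=0; 4 even; l₃=2∈[0,2].
(2·1+1)(2·1+1)(2·2+1) = 45
Δ: 0! 2! 2! / 5! → 1/30
sum: t=0:+1/1 = 1/1
3j²(1 1 2; 0 0 0) = Δ·Π!·Σ² = 2/15  (sign +1)
sum: t=0:+1/4 = 1/4
3j²(1 1 2; -1 1 0) = Δ·Π!·Σ² = 1/30  (sign +1)
combine: 4πI² = 45·2/15·1/30 = 1/5
take √, sign +1: I = 0.12615663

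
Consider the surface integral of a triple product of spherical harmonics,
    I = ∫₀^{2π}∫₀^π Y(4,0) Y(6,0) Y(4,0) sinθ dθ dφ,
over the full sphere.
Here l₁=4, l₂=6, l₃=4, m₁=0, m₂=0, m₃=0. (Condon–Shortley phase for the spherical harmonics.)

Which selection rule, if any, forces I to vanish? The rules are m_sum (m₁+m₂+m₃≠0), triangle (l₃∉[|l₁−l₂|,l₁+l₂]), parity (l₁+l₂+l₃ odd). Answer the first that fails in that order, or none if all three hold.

m₁+m₂+m₃ = 0 + 0 + 0 = 0  ✓
triangle: |4−6|=2 ≤ l₃=4 ≤ 4+6=10  ✓
parity: l₁+l₂+l₃ = 14 is even  ✓

none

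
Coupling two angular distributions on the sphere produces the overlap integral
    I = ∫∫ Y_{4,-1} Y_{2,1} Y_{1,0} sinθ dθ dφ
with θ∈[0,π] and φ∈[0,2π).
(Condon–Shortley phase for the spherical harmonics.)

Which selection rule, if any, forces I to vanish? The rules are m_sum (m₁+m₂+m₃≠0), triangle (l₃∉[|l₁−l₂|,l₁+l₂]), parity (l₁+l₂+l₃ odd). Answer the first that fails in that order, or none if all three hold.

Σmᵢ = 0  ✓
l₃∈[|l₁−l₂|,l₁+l₂]=[2,6], have l₃=1  ✗
Σlᵢ = 7 ⇒ odd

triangle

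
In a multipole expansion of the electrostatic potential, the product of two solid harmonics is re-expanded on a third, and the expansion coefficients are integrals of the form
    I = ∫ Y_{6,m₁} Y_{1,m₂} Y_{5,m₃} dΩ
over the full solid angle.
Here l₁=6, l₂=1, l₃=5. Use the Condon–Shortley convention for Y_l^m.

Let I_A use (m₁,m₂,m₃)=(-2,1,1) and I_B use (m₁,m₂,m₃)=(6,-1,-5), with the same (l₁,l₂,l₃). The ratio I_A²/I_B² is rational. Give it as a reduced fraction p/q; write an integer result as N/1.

14/33

Same 6,1,5: normalisation and zero-m 3j drop out of the ratio.
A: Δ: 2! 10! 0! / 13! → 1/858; sum: t=2:+1/34560 = 1/34560; 3j²(6 1 5; -2 1 1) = Δ·Π!·Σ² = 14/429  (sign +1)
B: Δ: 2! 10! 0! / 13! → 1/858; sum: t=0:+1/7257600 = 1/7257600; 3j²(6 1 5; 6 -1 -5) = Δ·Π!·Σ² = 1/13  (sign +1)
I_A²/I_B² = (14/429)/(1/13) = 14/33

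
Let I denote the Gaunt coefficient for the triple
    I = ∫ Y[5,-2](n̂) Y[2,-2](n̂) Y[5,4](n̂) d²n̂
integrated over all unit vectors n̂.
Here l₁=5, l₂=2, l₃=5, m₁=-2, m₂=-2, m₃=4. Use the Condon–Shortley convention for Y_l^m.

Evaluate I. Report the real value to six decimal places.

Checks pass: Σm=0; 12 even; l₃=5∈[3,7].
(2·5+1)(2·2+1)(2·5+1) = 605
Δ: 2! 8! 2! / 13! → 1/38610
sum: t=0:+1/2880 t=1:−1/576 t=2:+1/2880 = -1/960
3j²(5 2 5; 0 0 0) = Δ·Π!·Σ² = 10/429  (sign +1)
sum: t=0:+1/20160 = 1/20160
3j²(5 2 5; -2 -2 4) = Δ·Π!·Σ² = 12/715  (sign -1)
combine: 4πI² = 605·10/429·12/715 = 40/169
take √, sign -1: I = -0.13724032

-0.137240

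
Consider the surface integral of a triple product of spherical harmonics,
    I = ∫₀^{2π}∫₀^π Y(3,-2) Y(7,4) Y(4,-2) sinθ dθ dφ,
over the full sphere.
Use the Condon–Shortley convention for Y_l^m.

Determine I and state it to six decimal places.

0.250850

Rules hold: Σm=0, L=14 even, 4≤4≤10.
N = 7·15·9 = 945
Δ = 6!·0!·8!/15! = 1/45045
Racah Σ t=3..3: t=3:−1/20736 = -1/20736
⇒ 3j(3 7 4; 0 0 0)² = 35/1287, sgn -1
Racah Σ t=5..5: t=5:−1/172800 = -1/172800
⇒ 3j(3 7 4; -2 4 -2)² = 2/65, sgn -1
4πI² = N·(3j₀)²·(3jₘ)² = 1470/1859
I = +1·√(0.790748/4π) = 0.25084996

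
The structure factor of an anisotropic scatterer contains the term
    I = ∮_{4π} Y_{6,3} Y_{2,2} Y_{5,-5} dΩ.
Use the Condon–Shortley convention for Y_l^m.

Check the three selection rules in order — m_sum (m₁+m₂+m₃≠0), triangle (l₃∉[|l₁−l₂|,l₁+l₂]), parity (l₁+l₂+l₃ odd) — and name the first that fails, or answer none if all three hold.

parity

azimuthal sum: 3 + 2 − 5 = 0  ✓
4 ≤ 5 ≤ 8 (triangle on l)  ✓
L = 6 + 2 + 5 = 13 (odd)  ✗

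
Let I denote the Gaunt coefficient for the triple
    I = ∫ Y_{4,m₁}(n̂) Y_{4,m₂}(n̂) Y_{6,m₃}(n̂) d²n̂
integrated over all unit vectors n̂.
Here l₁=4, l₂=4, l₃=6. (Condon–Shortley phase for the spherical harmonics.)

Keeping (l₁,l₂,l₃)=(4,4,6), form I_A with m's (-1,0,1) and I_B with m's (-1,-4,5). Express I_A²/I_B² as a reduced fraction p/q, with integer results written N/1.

Same 4,4,6: normalisation and zero-m 3j drop out of the ratio.
A: Δ: 2! 6! 6! / 15! → 1/1261260; sum: t=0:+1/11520 t=1:−1/1728 t=2:+1/3456 = -7/34560; 3j²(4 4 6; -1 0 1) = Δ·Π!·Σ² = 7/858  (sign +1)
B: Δ: 2! 6! 6! / 15! → 1/1261260; sum: t=0:+1/172800 = 1/172800; 3j²(4 4 6; -1 -4 5) = Δ·Π!·Σ² = 2/65  (sign -1)
I_A²/I_B² = (7/858)/(2/65) = 35/132

35/132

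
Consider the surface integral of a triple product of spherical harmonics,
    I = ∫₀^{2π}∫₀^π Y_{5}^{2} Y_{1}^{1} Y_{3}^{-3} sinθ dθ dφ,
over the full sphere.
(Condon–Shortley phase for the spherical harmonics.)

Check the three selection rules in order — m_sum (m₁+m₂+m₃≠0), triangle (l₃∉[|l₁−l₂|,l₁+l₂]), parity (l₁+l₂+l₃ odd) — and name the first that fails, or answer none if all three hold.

azimuthal sum: 2 + 1 − 3 = 0  ✓
4 ≤ 3 ≤ 6 (triangle on l)  ✗
L = 5 + 1 + 3 = 9 (odd)

triangle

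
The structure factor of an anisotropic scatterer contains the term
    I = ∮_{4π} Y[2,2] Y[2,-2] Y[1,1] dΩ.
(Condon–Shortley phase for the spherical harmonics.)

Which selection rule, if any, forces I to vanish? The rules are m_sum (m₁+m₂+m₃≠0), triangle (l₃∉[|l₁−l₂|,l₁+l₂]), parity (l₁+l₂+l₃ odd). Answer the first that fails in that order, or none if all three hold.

m_sum

azimuthal sum: 2 − 2 + 1 = 1  ✗
0 ≤ 1 ≤ 4 (triangle on l)
L = 2 + 2 + 1 = 5 (odd)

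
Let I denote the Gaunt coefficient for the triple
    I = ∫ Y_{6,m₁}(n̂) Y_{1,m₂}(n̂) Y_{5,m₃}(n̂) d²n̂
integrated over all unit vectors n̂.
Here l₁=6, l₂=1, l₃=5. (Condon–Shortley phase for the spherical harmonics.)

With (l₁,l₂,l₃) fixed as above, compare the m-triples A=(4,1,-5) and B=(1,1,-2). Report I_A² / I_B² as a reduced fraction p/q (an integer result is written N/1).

Shared (l₁,l₂,l₃)=(6,1,5): N and (l;000)² cancel in I_A²/I_B².
A: Δ = 2!·10!·0!/13! = 1/858; Racah Σ t=2..2: t=2:+1/7257600 = 1/7257600; ⇒ 3j(6 1 5; 4 1 -5)² = 1/858, sgn +1
B: Δ = 2!·10!·0!/13! = 1/858; Racah Σ t=2..2: t=2:+1/60480 = 1/60480; ⇒ 3j(6 1 5; 1 1 -2)² = 5/429, sgn -1
I_A²/I_B² = (1/858)/(5/429) = 1/10

1/10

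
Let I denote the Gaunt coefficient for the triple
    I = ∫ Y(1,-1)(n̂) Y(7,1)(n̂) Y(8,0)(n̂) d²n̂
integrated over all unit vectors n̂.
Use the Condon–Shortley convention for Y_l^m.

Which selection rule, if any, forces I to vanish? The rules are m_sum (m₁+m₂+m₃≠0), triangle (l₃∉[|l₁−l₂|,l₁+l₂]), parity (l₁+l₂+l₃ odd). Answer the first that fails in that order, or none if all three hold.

azimuthal sum: -1 + 1 + 0 = 0  ✓
6 ≤ 8 ≤ 8 (triangle on l)  ✓
L = 1 + 7 + 8 = 16 (even)  ✓

none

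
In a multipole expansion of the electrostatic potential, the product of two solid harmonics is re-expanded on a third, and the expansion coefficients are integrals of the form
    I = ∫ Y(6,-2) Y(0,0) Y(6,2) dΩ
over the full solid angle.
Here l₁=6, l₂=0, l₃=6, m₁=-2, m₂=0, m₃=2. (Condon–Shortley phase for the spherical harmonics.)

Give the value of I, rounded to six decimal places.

m-sum 0 ✓  L=12 even ✓  6≤6≤6 ✓
Π(2lᵢ+1) = 13×1×13 = 169
triangle coeff Δ(6,0,6) = 1/13
Σ_t [0,0]: t=0:+1/518400 = 1/518400
(3j)²=1/13 [(6 0 6; 0 0 0)], sign=+1
Σ_t [0,0]: t=0:+1/967680 = 1/967680
(3j)²=1/13 [(6 0 6; -2 0 2)], sign=+1
⇒ 4πI² = 1/1
I = (+1)√(1/1/(4π)) = 0.28209479

0.282095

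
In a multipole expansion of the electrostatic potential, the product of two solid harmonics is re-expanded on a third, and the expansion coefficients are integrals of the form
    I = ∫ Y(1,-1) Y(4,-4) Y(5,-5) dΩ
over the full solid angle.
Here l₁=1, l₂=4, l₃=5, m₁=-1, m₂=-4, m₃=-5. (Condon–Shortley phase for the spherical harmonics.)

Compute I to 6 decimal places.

Σmᵢ = -10 ≠ 0, so the φ-integral vanishes; I = 0

0.000000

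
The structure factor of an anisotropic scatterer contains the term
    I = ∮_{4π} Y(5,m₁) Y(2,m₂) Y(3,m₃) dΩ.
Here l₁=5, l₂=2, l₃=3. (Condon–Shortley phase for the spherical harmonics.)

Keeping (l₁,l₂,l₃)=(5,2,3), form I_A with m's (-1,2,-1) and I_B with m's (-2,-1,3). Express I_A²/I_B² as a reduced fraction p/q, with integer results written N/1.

15/7

l's match ⇒ only the (l;m) 3-j factors differ between A and B.
A: triangle coeff Δ(5,2,3) = 1/2310; Σ_t [4,4]: t=4:+1/1152 = 1/1152; (3j)²=1/154 [(5 2 3; -1 2 -1)], sign=+1
B: triangle coeff Δ(5,2,3) = 1/2310; Σ_t [1,1]: t=1:−1/4320 = -1/4320; (3j)²=1/330 [(5 2 3; -2 -1 3)], sign=-1
I_A²/I_B² = (1/154)/(1/330) = 15/7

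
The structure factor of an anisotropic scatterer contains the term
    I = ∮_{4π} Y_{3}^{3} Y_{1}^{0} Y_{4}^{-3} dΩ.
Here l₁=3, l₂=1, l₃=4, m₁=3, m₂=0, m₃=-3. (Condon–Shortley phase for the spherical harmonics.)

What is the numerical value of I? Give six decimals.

-0.162868

Checks pass: Σm=0; 8 even; l₃=4∈[2,4].
(2·3+1)(2·1+1)(2·4+1) = 189
Δ: 0! 6! 2! / 9! → 1/252
sum: t=0:+1/36 = 1/36
3j²(3 1 4; 0 0 0) = Δ·Π!·Σ² = 4/63  (sign +1)
sum: t=0:+1/720 = 1/720
3j²(3 1 4; 3 0 -3) = Δ·Π!·Σ² = 1/36  (sign -1)
combine: 4πI² = 189·4/63·1/36 = 1/3
take √, sign -1: I = -0.16286750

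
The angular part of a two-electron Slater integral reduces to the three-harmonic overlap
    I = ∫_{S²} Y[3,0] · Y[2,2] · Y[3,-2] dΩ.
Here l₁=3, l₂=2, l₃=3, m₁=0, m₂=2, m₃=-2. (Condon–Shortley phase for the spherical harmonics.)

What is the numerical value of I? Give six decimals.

Rules hold: Σm=0, L=8 even, 1≤3≤5.
N = 7·5·7 = 245
Δ = 2!·4!·2!/9! = 1/3780
Racah Σ t=0..2: t=0:+1/24 t=1:−1/4 t=2:+1/24 = -1/6
⇒ 3j(3 2 3; 0 0 0)² = 4/105, sgn +1
Racah Σ t=2..2: t=2:+1/24 = 1/24
⇒ 3j(3 2 3; 0 2 -2)² = 1/21, sgn -1
4πI² = N·(3j₀)²·(3jₘ)² = 4/9
I = -1·√(0.444444/4π) = -0.18806319

-0.188063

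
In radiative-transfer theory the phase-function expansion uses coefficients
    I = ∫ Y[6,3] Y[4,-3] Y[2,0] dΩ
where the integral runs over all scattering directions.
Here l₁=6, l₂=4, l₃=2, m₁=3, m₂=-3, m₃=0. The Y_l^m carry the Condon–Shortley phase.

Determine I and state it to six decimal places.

Rules hold: Σm=0, L=12 even, 2≤2≤10.
N = 13·9·5 = 585
Δ = 8!·4!·0!/13! = 1/6435
Racah Σ t=4..4: t=4:+1/2304 = 1/2304
⇒ 3j(6 4 2; 0 0 0)² = 5/143, sgn +1
Racah Σ t=1..1: t=1:−1/20160 = -1/20160
⇒ 3j(6 4 2; 3 -3 0)² = 12/715, sgn -1
4πI² = N·(3j₀)²·(3jₘ)² = 540/1573
I = -1·√(0.343293/4π) = -0.16528277

-0.165283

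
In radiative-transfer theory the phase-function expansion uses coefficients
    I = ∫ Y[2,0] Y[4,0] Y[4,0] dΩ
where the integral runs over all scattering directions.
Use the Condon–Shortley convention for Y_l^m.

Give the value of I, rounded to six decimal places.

0.163840

Checks pass: Σm=0; 10 even; l₃=4∈[2,6].
(2·2+1)(2·4+1)(2·4+1) = 405
Δ: 2! 2! 6! / 11! → 1/13860
sum: t=0:+1/192 t=1:−1/36 t=2:+1/192 = -5/288
3j²(2 4 4; 0 0 0) = Δ·Π!·Σ² = 20/693  (sign -1)
(m-triple is (0,0,0) — same symbol as above.)
combine: 4πI² = 405·20/693·20/693 = 2000/5929
take √, sign +1: I = 0.16383977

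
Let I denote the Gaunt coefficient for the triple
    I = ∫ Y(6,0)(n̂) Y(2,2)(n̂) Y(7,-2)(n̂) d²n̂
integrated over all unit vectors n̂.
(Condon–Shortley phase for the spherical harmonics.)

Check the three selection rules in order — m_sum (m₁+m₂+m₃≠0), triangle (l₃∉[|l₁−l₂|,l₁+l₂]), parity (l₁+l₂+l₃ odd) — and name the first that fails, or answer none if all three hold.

Σmᵢ = 0  ✓
l₃∈[|l₁−l₂|,l₁+l₂]=[4,8], have l₃=7  ✓
Σlᵢ = 15 ⇒ odd  ✗

parity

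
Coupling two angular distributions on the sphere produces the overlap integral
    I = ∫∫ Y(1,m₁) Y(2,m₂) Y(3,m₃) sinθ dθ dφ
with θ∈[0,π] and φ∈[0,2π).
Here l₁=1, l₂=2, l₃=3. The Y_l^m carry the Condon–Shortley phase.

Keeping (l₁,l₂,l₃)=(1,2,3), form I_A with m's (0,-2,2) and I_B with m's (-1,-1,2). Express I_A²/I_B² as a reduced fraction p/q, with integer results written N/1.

l's match ⇒ only the (l;m) 3-j factors differ between A and B.
A: triangle coeff Δ(1,2,3) = 1/105; Σ_t [0,0]: t=0:+1/24 = 1/24; (3j)²=1/21 [(1 2 3; 0 -2 2)], sign=-1
B: triangle coeff Δ(1,2,3) = 1/105; Σ_t [0,0]: t=0:+1/12 = 1/12; (3j)²=2/21 [(1 2 3; -1 -1 2)], sign=-1
I_A²/I_B² = (1/21)/(2/21) = 1/2

1/2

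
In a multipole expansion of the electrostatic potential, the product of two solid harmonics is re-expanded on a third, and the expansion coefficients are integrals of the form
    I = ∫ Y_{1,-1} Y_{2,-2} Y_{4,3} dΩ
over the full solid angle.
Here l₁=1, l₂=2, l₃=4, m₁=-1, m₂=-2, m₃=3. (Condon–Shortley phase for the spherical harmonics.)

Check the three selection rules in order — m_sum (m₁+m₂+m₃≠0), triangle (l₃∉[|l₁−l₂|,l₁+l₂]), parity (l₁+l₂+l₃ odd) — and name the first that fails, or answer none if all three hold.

Σmᵢ = 0  ✓
l₃∈[|l₁−l₂|,l₁+l₂]=[1,3], have l₃=4  ✗
Σlᵢ = 7 ⇒ odd

triangle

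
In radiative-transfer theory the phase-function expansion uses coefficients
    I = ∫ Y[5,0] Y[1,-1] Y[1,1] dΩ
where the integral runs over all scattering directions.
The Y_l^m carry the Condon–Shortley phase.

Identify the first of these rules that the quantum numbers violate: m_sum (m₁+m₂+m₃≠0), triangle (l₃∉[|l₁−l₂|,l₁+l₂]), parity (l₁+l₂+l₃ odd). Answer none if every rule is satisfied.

m₁+m₂+m₃ = 0 − 1 + 1 = 0  ✓
triangle: |5−1|=4 ≤ l₃=1 ≤ 5+1=6  ✗
parity: l₁+l₂+l₃ = 7 is odd

triangle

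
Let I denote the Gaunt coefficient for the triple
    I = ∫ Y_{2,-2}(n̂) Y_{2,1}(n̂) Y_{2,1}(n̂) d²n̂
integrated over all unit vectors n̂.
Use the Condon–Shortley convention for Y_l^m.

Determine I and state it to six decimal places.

Rules hold: Σm=0, L=6 even, 0≤2≤4.
N = 5·5·5 = 125
Δ = 2!·2!·2!/7! = 1/630
Racah Σ t=0..2: t=0:+1/8 t=1:−1/1 t=2:+1/8 = -3/4
⇒ 3j(2 2 2; 0 0 0)² = 2/35, sgn -1
Racah Σ t=2..2: t=2:+1/4 = 1/4
⇒ 3j(2 2 2; -2 1 1)² = 3/35, sgn -1
4πI² = N·(3j₀)²·(3jₘ)² = 30/49
I = +1·√(0.612245/4π) = 0.22072812

0.220728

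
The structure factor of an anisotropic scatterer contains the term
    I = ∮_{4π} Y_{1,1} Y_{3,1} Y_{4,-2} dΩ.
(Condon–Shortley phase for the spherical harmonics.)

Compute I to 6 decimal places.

Rules hold: Σm=0, L=8 even, 2≤4≤4.
N = 3·7·9 = 189
Δ = 0!·2!·6!/9! = 1/252
Racah Σ t=0..0: t=0:+1/36 = 1/36
⇒ 3j(1 3 4; 0 0 0)² = 4/63, sgn +1
Racah Σ t=0..0: t=0:+1/96 = 1/96
⇒ 3j(1 3 4; 1 1 -2)² = 5/84, sgn +1
4πI² = N·(3j₀)²·(3jₘ)² = 5/7
I = +1·√(0.714286/4π) = 0.23841361

0.238414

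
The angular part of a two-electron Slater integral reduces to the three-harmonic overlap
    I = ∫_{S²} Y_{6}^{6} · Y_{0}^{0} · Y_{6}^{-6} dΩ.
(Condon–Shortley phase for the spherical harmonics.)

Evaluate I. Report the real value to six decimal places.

Checks pass: Σm=0; 12 even; l₃=6∈[6,6].
(2·6+1)(2·0+1)(2·6+1) = 169
Δ: 0! 12! 0! / 13! → 1/13
sum: t=0:+1/518400 = 1/518400
3j²(6 0 6; 0 0 0) = Δ·Π!·Σ² = 1/13  (sign +1)
sum: t=0:+1/479001600 = 1/479001600
3j²(6 0 6; 6 0 -6) = Δ·Π!·Σ² = 1/13  (sign +1)
combine: 4πI² = 169·1/13·1/13 = 1/1
take √, sign +1: I = 0.28209479

0.282095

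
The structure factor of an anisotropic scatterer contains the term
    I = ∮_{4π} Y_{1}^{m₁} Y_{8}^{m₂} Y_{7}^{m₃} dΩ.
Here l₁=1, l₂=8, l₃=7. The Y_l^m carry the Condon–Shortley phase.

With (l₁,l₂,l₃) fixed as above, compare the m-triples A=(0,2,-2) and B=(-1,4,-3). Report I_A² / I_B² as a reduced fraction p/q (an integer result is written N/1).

l's match ⇒ only the (l;m) 3-j factors differ between A and B.
A: triangle coeff Δ(1,8,7) = 1/2040; Σ_t [1,1]: t=1:−1/43545600 = -1/43545600; (3j)²=1/34 [(1 8 7; 0 2 -2)], sign=+1
B: triangle coeff Δ(1,8,7) = 1/2040; Σ_t [2,2]: t=2:+1/174182400 = 1/174182400; (3j)²=11/340 [(1 8 7; -1 4 -3)], sign=+1
I_A²/I_B² = (1/34)/(11/340) = 10/11

10/11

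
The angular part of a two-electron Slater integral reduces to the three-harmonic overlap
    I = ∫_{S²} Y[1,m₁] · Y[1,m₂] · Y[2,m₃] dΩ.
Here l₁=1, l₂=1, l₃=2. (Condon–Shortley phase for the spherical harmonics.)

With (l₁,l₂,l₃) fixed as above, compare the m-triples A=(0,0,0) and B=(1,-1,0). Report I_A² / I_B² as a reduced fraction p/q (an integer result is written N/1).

Shared (l₁,l₂,l₃)=(1,1,2): N and (l;000)² cancel in I_A²/I_B².
A: Δ = 0!·2!·2!/5! = 1/30; Racah Σ t=0..0: t=0:+1/1 = 1/1; ⇒ 3j(1 1 2; 0 0 0)² = 2/15, sgn +1
B: Δ = 0!·2!·2!/5! = 1/30; Racah Σ t=0..0: t=0:+1/4 = 1/4; ⇒ 3j(1 1 2; 1 -1 0)² = 1/30, sgn +1
I_A²/I_B² = (2/15)/(1/30) = 4/1

4/1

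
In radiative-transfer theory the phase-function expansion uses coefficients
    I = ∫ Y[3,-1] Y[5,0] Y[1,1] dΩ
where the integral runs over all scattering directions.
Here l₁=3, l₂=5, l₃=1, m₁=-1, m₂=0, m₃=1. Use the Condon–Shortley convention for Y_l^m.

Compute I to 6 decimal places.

0.000000

triangle: need 2≤l₃≤8, have 1; I=0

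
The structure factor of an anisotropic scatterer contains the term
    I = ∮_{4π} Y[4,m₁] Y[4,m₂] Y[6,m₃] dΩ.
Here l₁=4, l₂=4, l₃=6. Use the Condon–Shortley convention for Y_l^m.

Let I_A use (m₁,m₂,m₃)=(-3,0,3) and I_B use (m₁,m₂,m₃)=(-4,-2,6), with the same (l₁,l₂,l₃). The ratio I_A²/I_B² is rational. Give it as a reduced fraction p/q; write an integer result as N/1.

Shared (l₁,l₂,l₃)=(4,4,6): N and (l;000)² cancel in I_A²/I_B².
A: Δ = 2!·6!·6!/15! = 1/1261260; Racah Σ t=1..2: t=1:−1/25920 t=2:+1/11520 = 1/20736; ⇒ 3j(4 4 6; -3 0 3)² = 5/429, sgn -1
B: Δ = 2!·6!·6!/15! = 1/1261260; Racah Σ t=2..2: t=2:+1/1036800 = 1/1036800; ⇒ 3j(4 4 6; -4 -2 6)² = 4/195, sgn +1
I_A²/I_B² = (5/429)/(4/195) = 25/44

25/44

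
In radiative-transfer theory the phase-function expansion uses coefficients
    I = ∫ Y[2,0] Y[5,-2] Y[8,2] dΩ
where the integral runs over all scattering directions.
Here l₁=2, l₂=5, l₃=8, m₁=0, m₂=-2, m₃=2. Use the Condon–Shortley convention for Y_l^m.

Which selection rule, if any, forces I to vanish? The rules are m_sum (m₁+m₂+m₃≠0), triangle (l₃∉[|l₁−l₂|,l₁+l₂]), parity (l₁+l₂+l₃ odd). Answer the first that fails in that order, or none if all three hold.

triangle

m₁+m₂+m₃ = 0 − 2 + 2 = 0  ✓
triangle: |2−5|=3 ≤ l₃=8 ≤ 2+5=7  ✗
parity: l₁+l₂+l₃ = 15 is odd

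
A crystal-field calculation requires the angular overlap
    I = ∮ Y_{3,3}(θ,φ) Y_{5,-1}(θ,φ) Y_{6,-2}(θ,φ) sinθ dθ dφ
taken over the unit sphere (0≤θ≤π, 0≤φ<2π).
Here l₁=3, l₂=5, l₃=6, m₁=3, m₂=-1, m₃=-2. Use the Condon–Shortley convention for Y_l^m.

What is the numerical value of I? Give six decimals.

Rules hold: Σm=0, L=14 even, 2≤6≤8.
N = 7·11·13 = 1001
Δ = 2!·4!·8!/15! = 1/675675
Racah Σ t=0..2: t=0:+1/8640 t=1:−1/2304 t=2:+1/8640 = -7/34560
⇒ 3j(3 5 6; 0 0 0)² = 7/429, sgn -1
Racah Σ t=0..0: t=0:+1/27648 = 1/27648
⇒ 3j(3 5 6; 3 -1 -2)² = 10/429, sgn +1
4πI² = N·(3j₀)²·(3jₘ)² = 490/1287
I = -1·√(0.38073/4π) = -0.17406195

-0.174062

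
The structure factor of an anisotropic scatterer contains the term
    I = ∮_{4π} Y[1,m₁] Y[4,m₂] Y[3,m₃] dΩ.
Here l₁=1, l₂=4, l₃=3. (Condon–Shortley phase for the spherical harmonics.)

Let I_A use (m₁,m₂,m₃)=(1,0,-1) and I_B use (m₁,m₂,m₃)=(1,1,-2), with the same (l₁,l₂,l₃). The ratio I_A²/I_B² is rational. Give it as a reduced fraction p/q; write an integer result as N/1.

Shared (l₁,l₂,l₃)=(1,4,3): N and (l;000)² cancel in I_A²/I_B².
A: Δ = 2!·0!·6!/9! = 1/252; Racah Σ t=0..0: t=0:+1/96 = 1/96; ⇒ 3j(1 4 3; 1 0 -1)² = 1/42, sgn +1
B: Δ = 2!·0!·6!/9! = 1/252; Racah Σ t=0..0: t=0:+1/240 = 1/240; ⇒ 3j(1 4 3; 1 1 -2)² = 1/84, sgn -1
I_A²/I_B² = (1/42)/(1/84) = 2/1

2/1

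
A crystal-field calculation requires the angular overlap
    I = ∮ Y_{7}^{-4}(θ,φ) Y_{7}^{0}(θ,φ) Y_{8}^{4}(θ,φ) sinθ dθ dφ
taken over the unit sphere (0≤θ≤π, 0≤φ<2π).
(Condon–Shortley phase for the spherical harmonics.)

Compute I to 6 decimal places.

-0.069358

Checks pass: Σm=0; 22 even; l₃=8∈[0,14].
(2·7+1)(2·7+1)(2·8+1) = 3825
Δ: 6! 8! 8! / 23! → 1/22086194130
sum: t=0:+1/18289152000 t=1:−1/248832000 t=2:+1/24883200 t=3:−1/11943936 t=4:+1/24883200 t=5:−1/248832000 t=6:+1/18289152000 = -11/975421440
3j²(7 7 8; 0 0 0) = Δ·Π!·Σ² = 1750/289731  (sign -1)
sum: t=3:−1/836075520 t=4:+1/174182400 t=5:−1/248832000 t=6:+1/2612736000 = 19/20901888000
3j²(7 7 8; -4 0 4) = Δ·Π!·Σ² = 133/50830  (sign +1)
combine: 4πI² = 3825·1750/289731·133/50830 = 91875/1519817
take √, sign -1: I = -0.06935824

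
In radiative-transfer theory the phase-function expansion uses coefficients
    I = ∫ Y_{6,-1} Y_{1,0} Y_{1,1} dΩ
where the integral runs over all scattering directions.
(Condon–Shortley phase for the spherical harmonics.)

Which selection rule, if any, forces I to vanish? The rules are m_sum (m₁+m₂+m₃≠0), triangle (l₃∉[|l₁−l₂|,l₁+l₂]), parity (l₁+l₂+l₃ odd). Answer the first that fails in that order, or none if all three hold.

triangle

azimuthal sum: -1 + 0 + 1 = 0  ✓
5 ≤ 1 ≤ 7 (triangle on l)  ✗
L = 6 + 1 + 1 = 8 (even)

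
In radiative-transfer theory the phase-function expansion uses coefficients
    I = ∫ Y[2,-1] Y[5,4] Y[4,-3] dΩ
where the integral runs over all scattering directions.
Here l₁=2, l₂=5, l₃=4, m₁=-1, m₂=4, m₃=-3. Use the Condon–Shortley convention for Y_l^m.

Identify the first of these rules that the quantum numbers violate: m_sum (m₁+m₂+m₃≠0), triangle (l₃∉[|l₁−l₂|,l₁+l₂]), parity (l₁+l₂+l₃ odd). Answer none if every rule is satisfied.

azimuthal sum: -1 + 4 − 3 = 0  ✓
3 ≤ 4 ≤ 7 (triangle on l)  ✓
L = 2 + 5 + 4 = 11 (odd)  ✗

parity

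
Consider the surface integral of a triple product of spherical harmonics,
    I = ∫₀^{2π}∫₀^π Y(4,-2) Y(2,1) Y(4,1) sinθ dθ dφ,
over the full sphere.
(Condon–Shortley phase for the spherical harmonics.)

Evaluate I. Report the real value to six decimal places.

0.127700

Checks pass: Σm=0; 10 even; l₃=4∈[2,6].
(2·4+1)(2·2+1)(2·4+1) = 405
Δ: 2! 6! 2! / 11! → 1/13860
sum: t=0:+1/192 t=1:−1/36 t=2:+1/192 = -5/288
3j²(4 2 4; 0 0 0) = Δ·Π!·Σ² = 20/693  (sign -1)
sum: t=1:−1/240 t=2:+1/96 = 1/160
3j²(4 2 4; -2 1 1) = Δ·Π!·Σ² = 27/1540  (sign -1)
combine: 4πI² = 405·20/693·27/1540 = 1215/5929
take √, sign +1: I = 0.12770047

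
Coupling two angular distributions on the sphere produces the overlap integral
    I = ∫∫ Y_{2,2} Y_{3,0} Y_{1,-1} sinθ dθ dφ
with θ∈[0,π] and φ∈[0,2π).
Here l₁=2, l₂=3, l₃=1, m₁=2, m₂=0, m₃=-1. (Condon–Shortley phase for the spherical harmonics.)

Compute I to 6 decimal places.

m-sum = 2 + 0 − 1 = 1 ≠ 0 ⇒ I = 0

0.000000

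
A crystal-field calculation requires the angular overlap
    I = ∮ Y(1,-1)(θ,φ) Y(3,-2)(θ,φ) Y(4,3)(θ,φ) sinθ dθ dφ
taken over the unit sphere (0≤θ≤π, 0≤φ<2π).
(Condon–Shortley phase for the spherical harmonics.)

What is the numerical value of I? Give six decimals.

-0.282095

Checks pass: Σm=0; 8 even; l₃=4∈[2,4].
(2·1+1)(2·3+1)(2·4+1) = 189
Δ: 0! 2! 6! / 9! → 1/252
sum: t=0:+1/36 = 1/36
3j²(1 3 4; 0 0 0) = Δ·Π!·Σ² = 4/63  (sign +1)
sum: t=0:+1/240 = 1/240
3j²(1 3 4; -1 -2 3) = Δ·Π!·Σ² = 1/12  (sign -1)
combine: 4πI² = 189·4/63·1/12 = 1/1
take √, sign -1: I = -0.28209479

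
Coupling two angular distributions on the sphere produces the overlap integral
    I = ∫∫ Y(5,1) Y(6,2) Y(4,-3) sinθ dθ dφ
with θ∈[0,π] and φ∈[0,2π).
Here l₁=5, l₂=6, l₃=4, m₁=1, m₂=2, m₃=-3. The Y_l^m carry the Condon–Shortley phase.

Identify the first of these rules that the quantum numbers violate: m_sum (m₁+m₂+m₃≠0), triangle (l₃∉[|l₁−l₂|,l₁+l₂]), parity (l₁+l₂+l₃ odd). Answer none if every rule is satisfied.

m₁+m₂+m₃ = 1 + 2 − 3 = 0  ✓
triangle: |5−6|=1 ≤ l₃=4 ≤ 5+6=11  ✓
parity: l₁+l₂+l₃ = 15 is odd  ✗

parity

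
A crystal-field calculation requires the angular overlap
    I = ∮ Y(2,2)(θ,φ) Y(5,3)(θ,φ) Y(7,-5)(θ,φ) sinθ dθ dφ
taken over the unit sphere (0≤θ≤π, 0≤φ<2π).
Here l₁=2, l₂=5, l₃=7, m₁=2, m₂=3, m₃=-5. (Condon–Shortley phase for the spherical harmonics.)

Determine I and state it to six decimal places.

Checks pass: Σm=0; 14 even; l₃=7∈[3,7].
(2·2+1)(2·5+1)(2·7+1) = 825
Δ: 0! 4! 10! / 15! → 1/15015
sum: t=0:+1/57600 = 1/57600
3j²(2 5 7; 0 0 0) = Δ·Π!·Σ² = 21/715  (sign -1)
sum: t=0:+1/1935360 = 1/1935360
3j²(2 5 7; 2 3 -5) = Δ·Π!·Σ² = 3/91  (sign +1)
combine: 4πI² = 825·21/715·3/91 = 135/169
take √, sign -1: I = -0.25212656

-0.252127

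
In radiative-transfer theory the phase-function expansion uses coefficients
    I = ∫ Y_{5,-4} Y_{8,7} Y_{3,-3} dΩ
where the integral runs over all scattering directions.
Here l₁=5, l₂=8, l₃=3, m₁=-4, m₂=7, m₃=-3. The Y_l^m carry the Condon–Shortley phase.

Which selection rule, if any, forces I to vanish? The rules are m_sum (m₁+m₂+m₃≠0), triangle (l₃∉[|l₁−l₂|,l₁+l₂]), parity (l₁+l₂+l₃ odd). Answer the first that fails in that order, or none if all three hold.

m₁+m₂+m₃ = -4 + 7 − 3 = 0  ✓
triangle: |5−8|=3 ≤ l₃=3 ≤ 5+8=13  ✓
parity: l₁+l₂+l₃ = 16 is even  ✓

none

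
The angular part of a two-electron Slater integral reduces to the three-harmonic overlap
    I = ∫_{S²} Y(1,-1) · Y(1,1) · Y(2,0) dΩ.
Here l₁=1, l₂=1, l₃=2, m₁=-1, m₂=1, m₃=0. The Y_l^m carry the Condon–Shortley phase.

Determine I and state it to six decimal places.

m-sum 0 ✓  L=4 even ✓  0≤2≤2 ✓
Π(2lᵢ+1) = 3×3×5 = 45
triangle coeff Δ(1,1,2) = 1/30
Σ_t [0,0]: t=0:+1/1 = 1/1
(3j)²=2/15 [(1 1 2; 0 0 0)], sign=+1
Σ_t [0,0]: t=0:+1/4 = 1/4
(3j)²=1/30 [(1 1 2; -1 1 0)], sign=+1
⇒ 4πI² = 1/5
I = (+1)√(1/5/(4π)) = 0.12615663

0.126157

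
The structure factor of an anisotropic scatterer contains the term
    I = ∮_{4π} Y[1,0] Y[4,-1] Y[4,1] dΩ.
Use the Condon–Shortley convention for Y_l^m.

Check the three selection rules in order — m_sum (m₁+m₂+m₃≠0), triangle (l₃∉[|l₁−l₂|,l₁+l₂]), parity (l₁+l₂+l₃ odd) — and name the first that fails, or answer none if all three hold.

parity

azimuthal sum: 0 − 1 + 1 = 0  ✓
3 ≤ 4 ≤ 5 (triangle on l)  ✓
L = 1 + 4 + 4 = 9 (odd)  ✗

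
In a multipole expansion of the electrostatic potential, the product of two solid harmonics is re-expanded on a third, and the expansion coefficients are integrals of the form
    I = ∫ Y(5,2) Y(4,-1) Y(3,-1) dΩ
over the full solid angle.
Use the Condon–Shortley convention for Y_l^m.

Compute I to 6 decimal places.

0.148044

m-sum 0 ✓  L=12 even ✓  1≤3≤9 ✓
Π(2lᵢ+1) = 11×9×7 = 693
triangle coeff Δ(5,4,3) = 1/180180
Σ_t [2,4]: t=2:+1/576 t=3:−1/144 t=4:+1/576 = -1/288
(3j)²=20/1001 [(5 4 3; 0 0 0)], sign=+1
Σ_t [1,3]: t=1:−1/960 t=2:+1/288 t=3:−1/1728 = 1/540
(3j)²=128/6435 [(5 4 3; 2 -1 -1)], sign=+1
⇒ 4πI² = 512/1859
I = (+1)√(512/1859/(4π)) = 0.14804384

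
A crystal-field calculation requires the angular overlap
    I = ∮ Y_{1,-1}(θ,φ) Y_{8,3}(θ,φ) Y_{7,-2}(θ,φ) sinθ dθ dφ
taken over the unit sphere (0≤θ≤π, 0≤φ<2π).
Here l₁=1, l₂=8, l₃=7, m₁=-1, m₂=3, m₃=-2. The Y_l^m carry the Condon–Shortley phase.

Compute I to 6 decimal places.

-0.226917

Rules hold: Σm=0, L=16 even, 7≤7≤9.
N = 3·17·15 = 765
Δ = 2!·0!·14!/17! = 1/2040
Racah Σ t=1..1: t=1:−1/25401600 = -1/25401600
⇒ 3j(1 8 7; 0 0 0)² = 8/255, sgn +1
Racah Σ t=2..2: t=2:+1/87091200 = 1/87091200
⇒ 3j(1 8 7; -1 3 -2)² = 11/408, sgn -1
4πI² = N·(3j₀)²·(3jₘ)² = 11/17
I = -1·√(0.647059/4π) = -0.22691696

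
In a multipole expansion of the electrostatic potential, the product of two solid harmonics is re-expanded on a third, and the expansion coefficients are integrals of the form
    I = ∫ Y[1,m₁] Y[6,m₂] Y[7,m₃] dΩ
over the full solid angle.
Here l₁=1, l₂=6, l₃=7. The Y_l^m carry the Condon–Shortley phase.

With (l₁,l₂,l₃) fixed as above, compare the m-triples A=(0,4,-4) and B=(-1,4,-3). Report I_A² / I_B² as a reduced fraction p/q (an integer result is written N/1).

11/2

Same 1,6,7: normalisation and zero-m 3j drop out of the ratio.
A: Δ: 0! 2! 12! / 15! → 1/1365; sum: t=0:+1/7257600 = 1/7257600; 3j²(1 6 7; 0 4 -4) = Δ·Π!·Σ² = 11/455  (sign -1)
B: Δ: 0! 2! 12! / 15! → 1/1365; sum: t=0:+1/14515200 = 1/14515200; 3j²(1 6 7; -1 4 -3) = Δ·Π!·Σ² = 2/455  (sign +1)
I_A²/I_B² = (11/455)/(2/455) = 11/2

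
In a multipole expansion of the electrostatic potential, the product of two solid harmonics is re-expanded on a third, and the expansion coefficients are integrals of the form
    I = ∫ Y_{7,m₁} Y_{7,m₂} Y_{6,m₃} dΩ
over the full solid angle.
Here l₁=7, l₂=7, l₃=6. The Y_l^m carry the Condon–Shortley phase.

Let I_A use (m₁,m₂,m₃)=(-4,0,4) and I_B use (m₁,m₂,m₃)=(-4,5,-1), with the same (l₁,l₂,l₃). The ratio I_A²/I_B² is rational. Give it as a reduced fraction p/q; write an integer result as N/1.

8/693

Same 7,7,6: normalisation and zero-m 3j drop out of the ratio.
A: Δ: 8! 6! 6! / 21! → 1/2444321880; sum: t=5:−1/24883200 t=6:+1/20736000 t=7:−1/174182400 = 1/435456000; 3j²(7 7 6; -4 0 4) = Δ·Π!·Σ² = 2/20995  (sign +1)
B: Δ: 8! 6! 6! / 21! → 1/2444321880; sum: t=6:+1/124416000 t=7:−1/29030400 t=8:+1/69672960 = -1/82944000; 3j²(7 7 6; -4 5 -1) = Δ·Π!·Σ² = 693/83980  (sign +1)
I_A²/I_B² = (2/20995)/(693/83980) = 8/693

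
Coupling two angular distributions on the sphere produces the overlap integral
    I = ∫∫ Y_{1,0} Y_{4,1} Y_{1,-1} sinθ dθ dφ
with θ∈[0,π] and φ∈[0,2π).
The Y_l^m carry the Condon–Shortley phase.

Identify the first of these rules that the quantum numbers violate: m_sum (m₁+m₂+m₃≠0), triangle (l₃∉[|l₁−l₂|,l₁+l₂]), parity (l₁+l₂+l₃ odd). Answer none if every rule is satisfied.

azimuthal sum: 0 + 1 − 1 = 0  ✓
3 ≤ 1 ≤ 5 (triangle on l)  ✗
L = 1 + 4 + 1 = 6 (even)

triangle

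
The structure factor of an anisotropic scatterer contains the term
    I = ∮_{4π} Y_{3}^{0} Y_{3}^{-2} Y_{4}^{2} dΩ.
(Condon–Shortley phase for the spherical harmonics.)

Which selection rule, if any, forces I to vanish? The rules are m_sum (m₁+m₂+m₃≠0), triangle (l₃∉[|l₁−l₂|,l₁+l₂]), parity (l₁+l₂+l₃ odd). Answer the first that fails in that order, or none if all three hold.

azimuthal sum: 0 − 2 + 2 = 0  ✓
0 ≤ 4 ≤ 6 (triangle on l)  ✓
L = 3 + 3 + 4 = 10 (even)  ✓

none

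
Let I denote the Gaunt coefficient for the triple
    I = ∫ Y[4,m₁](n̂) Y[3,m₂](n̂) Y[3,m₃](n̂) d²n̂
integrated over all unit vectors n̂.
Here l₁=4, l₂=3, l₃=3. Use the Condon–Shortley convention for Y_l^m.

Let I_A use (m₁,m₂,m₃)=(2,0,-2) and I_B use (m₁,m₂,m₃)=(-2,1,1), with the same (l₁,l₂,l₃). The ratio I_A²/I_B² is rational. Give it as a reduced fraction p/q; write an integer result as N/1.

Shared (l₁,l₂,l₃)=(4,3,3): N and (l;000)² cancel in I_A²/I_B².
A: Δ = 4!·4!·2!/11! = 1/34650; Racah Σ t=1..2: t=1:−1/72 t=2:+1/96 = -1/288; ⇒ 3j(4 3 3; 2 0 -2)² = 1/462, sgn +1
B: Δ = 4!·4!·2!/11! = 1/34650; Racah Σ t=2..4: t=2:+1/192 t=3:−1/36 t=4:+1/192 = -5/288; ⇒ 3j(4 3 3; -2 1 1)² = 20/693, sgn -1
I_A²/I_B² = (1/462)/(20/693) = 3/40

3/40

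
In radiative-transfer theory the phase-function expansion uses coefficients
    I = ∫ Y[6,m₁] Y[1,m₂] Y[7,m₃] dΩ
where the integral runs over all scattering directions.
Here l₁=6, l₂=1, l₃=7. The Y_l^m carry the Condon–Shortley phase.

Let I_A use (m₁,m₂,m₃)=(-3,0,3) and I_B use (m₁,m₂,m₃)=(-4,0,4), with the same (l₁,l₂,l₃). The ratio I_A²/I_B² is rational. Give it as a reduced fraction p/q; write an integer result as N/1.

Shared (l₁,l₂,l₃)=(6,1,7): N and (l;000)² cancel in I_A²/I_B².
A: Δ = 0!·12!·2!/15! = 1/1365; Racah Σ t=0..0: t=0:+1/2177280 = 1/2177280; ⇒ 3j(6 1 7; -3 0 3)² = 8/273, sgn +1
B: Δ = 0!·12!·2!/15! = 1/1365; Racah Σ t=0..0: t=0:+1/7257600 = 1/7257600; ⇒ 3j(6 1 7; -4 0 4)² = 11/455, sgn -1
I_A²/I_B² = (8/273)/(11/455) = 40/33

40/33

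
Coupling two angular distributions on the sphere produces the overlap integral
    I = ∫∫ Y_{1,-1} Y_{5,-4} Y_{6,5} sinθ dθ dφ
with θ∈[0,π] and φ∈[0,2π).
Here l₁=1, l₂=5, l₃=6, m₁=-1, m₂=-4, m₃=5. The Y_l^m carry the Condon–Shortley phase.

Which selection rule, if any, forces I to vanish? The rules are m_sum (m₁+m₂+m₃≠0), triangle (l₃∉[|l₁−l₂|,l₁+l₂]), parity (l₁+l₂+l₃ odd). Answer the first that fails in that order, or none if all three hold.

none

m₁+m₂+m₃ = -1 − 4 + 5 = 0  ✓
triangle: |1−5|=4 ≤ l₃=6 ≤ 1+5=6  ✓
parity: l₁+l₂+l₃ = 12 is even  ✓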